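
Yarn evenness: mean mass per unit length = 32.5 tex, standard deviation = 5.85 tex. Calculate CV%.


Formula: CV% = (standard deviation / mean) * 100
Step 1: Ratio = 5.85 / 32.5 = 0.18
Step 2: CV% = 0.18 * 100 = 18.0%

18.0%


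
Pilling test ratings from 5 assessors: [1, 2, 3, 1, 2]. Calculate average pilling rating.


Formula: Mean = sum / count
Sum = 1 + 2 + 3 + 1 + 2 = 9
Mean = 9 / 5 = 1.8

1.8


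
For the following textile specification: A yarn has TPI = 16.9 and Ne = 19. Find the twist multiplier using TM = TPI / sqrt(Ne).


Formula: TM = TPI / sqrt(Ne)
Step 1: sqrt(Ne) = sqrt(19) = 4.3589
Step 2: TM = 16.9 / 4.3589 = 3.88

3.88 TM


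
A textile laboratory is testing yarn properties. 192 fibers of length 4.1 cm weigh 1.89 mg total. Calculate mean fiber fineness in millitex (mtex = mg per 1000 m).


Formula: fineness (mtex) = mass (mg) / total length (km) = (mass_mg / total_length_m) * 1000
Step 1: Convert fiber length: 4.1 cm = 0.041 m
Step 2: Total fiber length = 192 * 0.041 = 7.872 m
Step 3: Linear density = 1.89 mg / 7.872 m = 0.2401 mg/m
Step 4: fineness = 0.2401 * 1000 = 240.1 mtex

240.1 mtex


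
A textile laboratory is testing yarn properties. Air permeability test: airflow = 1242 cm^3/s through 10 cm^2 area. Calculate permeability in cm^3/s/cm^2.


Formula: Air Permeability = Airflow / Test Area
AP = 1242 cm^3/s / 10 cm^2
AP = 124.2 cm^3/s/cm^2

124.2 cm^3/s/cm^2


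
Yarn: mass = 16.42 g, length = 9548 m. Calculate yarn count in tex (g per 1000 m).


Formula: Tex = (mass_g / length_m) * 1000
Substituting: Tex = (16.42 / 9548) * 1000
Intermediate: 16.42 / 9548 = 0.00171973 g/m
Tex = 0.00171973 * 1000 = 1.72 tex

1.72 tex


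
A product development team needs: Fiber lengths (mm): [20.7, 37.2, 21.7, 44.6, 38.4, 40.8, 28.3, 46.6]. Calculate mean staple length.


Formula: Mean = sum of lengths / count
Sum = 20.7 + 37.2 + 21.7 + 44.6 + 38.4 + 40.8 + 28.3 + 46.6
Sum = 278.3 mm
Mean = 278.3 / 8 = 34.79 mm

34.79 mm


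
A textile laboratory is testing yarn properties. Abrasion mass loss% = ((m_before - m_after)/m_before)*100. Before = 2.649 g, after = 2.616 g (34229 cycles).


Formula: Mass loss% = ((m_before - m_after) / m_before) * 100
Step 1: Mass loss = 2.649 - 2.616 = 0.033 g
Step 2: Ratio = 0.033 / 2.649 = 0.0124575
Step 3: Mass loss% = 0.0124575 * 100 = 1.24575% ≈ 1.25%

1.25%


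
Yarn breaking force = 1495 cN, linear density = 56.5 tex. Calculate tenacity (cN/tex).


Formula: Tenacity = Breaking force / Linear density
Tenacity = 1495 cN / 56.5 tex
Tenacity = 26.46 cN/tex

26.46 cN/tex


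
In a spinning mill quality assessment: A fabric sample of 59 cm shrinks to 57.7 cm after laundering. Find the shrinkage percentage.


Formula: Shrinkage% = ((L_before - L_after) / L_before) * 100
Step 1: Shrinkage = 59 - 57.7 = 1.3 cm
Step 2: Shrinkage% = (1.3 / 59) * 100
Step 3: Shrinkage% = 0.022034 * 100 = 2.2034% ≈ 2.2%

2.2%


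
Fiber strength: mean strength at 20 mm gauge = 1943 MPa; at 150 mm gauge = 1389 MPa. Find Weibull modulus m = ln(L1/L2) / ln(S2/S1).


Formula: m = ln(L1/L2) / ln(S2/S1)
Step 1: ln(L1/L2) = ln(20/150) = -2.01490
Step 2: S2/S1 = 1389/1943 = 0.71487
Step 3: ln(S2/S1) = ln(0.71487) = -0.33565
Step 4: m = -2.01490 / -0.33565 = 6.00

6.00 (Weibull m)


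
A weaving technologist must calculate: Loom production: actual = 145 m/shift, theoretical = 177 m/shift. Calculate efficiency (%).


Formula: Efficiency% = (Actual output / Theoretical output) * 100
Efficiency% = (145 / 177) * 100
Efficiency% = 0.819209 * 100 = 81.9209% ≈ 81.9%

81.9%


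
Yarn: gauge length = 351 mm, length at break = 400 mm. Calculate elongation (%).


Formula: Elongation (%) = ((L_break - L0) / L0) * 100
Step 1: Extension = 400 - 351 = 49 mm
Step 2: Elongation = (49 / 351) * 100
Step 3: Elongation = 0.139601 * 100 = 13.9601% ≈ 14.0%

14.0%


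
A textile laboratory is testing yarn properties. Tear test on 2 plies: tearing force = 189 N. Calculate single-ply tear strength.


Formula: Per-ply strength = Total force / Number of plies
Per-ply = 189 N / 2
Per-ply = 94.5 N

94.5 N


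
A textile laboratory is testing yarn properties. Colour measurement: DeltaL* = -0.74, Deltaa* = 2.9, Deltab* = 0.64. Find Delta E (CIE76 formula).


Formula: Delta E = sqrt(dL*^2 + da*^2 + db*^2)
Step 1: dL*^2 = (-0.74)^2 = 0.5476
Step 2: da*^2 = 2.9^2 = 8.41
Step 3: db*^2 = 0.64^2 = 0.4096
Step 4: Sum = 0.5476 + 8.41 + 0.4096 = 9.3672
Step 5: Delta E = sqrt(9.3672) = 3.06

3.06 Delta E


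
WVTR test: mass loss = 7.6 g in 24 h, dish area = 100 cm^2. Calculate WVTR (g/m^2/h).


Formula: WVTR = mass_loss / (area * time)
Step 1: Convert area: 100 cm^2 = 0.01 m^2
Step 2: WVTR = 7.6 g / (0.01 m^2 * 24 h)
Step 3: WVTR = 7.6 / 0.24 = 31.7 g/m^2/h

31.7 g/m^2/h


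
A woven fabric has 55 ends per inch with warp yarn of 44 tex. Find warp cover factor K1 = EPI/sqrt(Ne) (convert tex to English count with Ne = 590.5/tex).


Formula: K1 = EPI / sqrt(Ne), with Ne = 590.5 / tex_warp
Step 1: Ne = 590.5 / 44 = 13.42
Step 2: sqrt(Ne) = sqrt(13.42) = 3.6633
Step 3: K1 = 55 / 3.6633 = 15.0

15.0


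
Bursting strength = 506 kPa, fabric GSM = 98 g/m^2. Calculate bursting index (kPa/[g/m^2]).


Formula: Bursting Index = Bursting Strength / Fabric GSM
BI = 506 kPa / 98 g/m^2
BI = 5.163 kPa/(g/m^2)

5.163 kPa/(g/m^2)


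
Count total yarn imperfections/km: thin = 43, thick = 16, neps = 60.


Formula: Total = thin places + thick places + neps
Total = 43 + 16 + 60
Total = 119 imperfections/km

119 imperfections/km


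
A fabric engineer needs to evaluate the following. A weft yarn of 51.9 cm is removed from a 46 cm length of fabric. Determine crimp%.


Formula: Crimp% = ((L_yarn - L_fabric) / L_fabric) * 100
Step 1: Extension = 51.9 - 46 = 5.9 cm
Step 2: Crimp% = (5.9 / 46) * 100
Step 3: Crimp% = 0.128261 * 100 = 12.8261% ≈ 12.8%

12.8%


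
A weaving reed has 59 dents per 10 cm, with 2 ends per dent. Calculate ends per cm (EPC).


Formula: EPC = (dents per 10 cm * ends per dent) / 10
Step 1: Total ends per 10 cm = 59 * 2 = 118
Step 2: EPC = 118 / 10 = 11.8 ends/cm

11.8 ends/cm


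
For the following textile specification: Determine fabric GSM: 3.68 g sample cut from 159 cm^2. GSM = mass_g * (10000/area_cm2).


Formula: GSM = mass_g / area_m2
Step 1: Convert area: 159 cm^2 = 159 / 10000 = 0.0159 m^2
Step 2: GSM = 3.68 g / 0.0159 m^2 = 231.4 g/m^2

231.4 g/m^2


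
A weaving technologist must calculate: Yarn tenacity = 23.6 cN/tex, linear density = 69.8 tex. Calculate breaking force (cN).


Formula: Breaking force = Tenacity * Linear density
F = 23.6 cN/tex * 69.8 tex
F = 1647.28 cN

1647.28 cN


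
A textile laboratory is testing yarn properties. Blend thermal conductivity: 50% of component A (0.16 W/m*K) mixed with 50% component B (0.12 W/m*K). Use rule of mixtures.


Formula: Blend property = (fraction_A * property_A) + (fraction_B * property_B)
Step 1: Contribution A = 50/100 * 0.16 W/m*K = 0.08 W/m*K
Step 2: Contribution B = 50/100 * 0.12 W/m*K = 0.06 W/m*K
Step 3: Blend thermal conductivity = 0.08 + 0.06 = 0.14 W/m*K

0.14 W/m*K


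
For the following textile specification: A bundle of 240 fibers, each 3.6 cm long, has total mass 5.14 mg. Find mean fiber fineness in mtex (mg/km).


Formula: fineness (mtex) = mass (mg) / total length (km) = (mass_mg / total_length_m) * 1000
Step 1: Convert fiber length: 3.6 cm = 0.036 m
Step 2: Total fiber length = 240 * 0.036 = 8.64 m
Step 3: Linear density = 5.14 mg / 8.64 m = 0.5949 mg/m
Step 4: fineness = 0.5949 * 1000 = 594.9 mtex

594.9 mtex


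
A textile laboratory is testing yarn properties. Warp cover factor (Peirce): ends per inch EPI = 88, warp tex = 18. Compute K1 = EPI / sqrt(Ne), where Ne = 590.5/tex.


Formula: K1 = EPI / sqrt(Ne), with Ne = 590.5 / tex_warp
Step 1: Ne = 590.5 / 18 = 32.806
Step 2: sqrt(Ne) = sqrt(32.806) = 5.7277
Step 3: K1 = 88 / 5.7277 = 15.4

15.4


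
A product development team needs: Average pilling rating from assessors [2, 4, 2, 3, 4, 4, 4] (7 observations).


Formula: Mean = sum / count
Sum = 2 + 4 + 2 + 3 + 4 + 4 + 4 = 23
Mean = 23 / 7 = 3.3

3.3


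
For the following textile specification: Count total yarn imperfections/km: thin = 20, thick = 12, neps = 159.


Formula: Total = thin places + thick places + neps
Total = 20 + 12 + 159
Total = 191 imperfections/km

191 imperfections/km


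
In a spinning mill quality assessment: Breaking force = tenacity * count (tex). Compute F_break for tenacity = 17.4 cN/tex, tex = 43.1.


Formula: Breaking force = Tenacity * Linear density
F = 17.4 cN/tex * 43.1 tex
F = 749.94 cN

749.94 cN


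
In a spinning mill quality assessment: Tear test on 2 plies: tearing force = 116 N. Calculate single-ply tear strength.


Formula: Per-ply strength = Total force / Number of plies
Per-ply = 116 N / 2
Per-ply = 58 N

58 N


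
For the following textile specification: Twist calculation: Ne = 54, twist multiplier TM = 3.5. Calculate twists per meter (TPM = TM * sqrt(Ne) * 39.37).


Formula: TPM = TM * sqrt(Ne) * 39.37
Step 1: sqrt(Ne) = sqrt(54) = 7.3485
Step 2: TM * sqrt(Ne) = 3.5 * 7.3485 = 25.7198
Step 3: TPM = 25.7198 * 39.37 = 1013 twists/m

1013 twists/m


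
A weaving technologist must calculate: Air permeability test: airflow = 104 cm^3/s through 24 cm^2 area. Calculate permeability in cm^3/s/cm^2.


Formula: Air Permeability = Airflow / Test Area
AP = 104 cm^3/s / 24 cm^2
AP = 4.3 cm^3/s/cm^2

4.3 cm^3/s/cm^2


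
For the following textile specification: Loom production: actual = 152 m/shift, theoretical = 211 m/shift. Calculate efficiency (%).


Formula: Efficiency% = (Actual output / Theoretical output) * 100
Efficiency% = (152 / 211) * 100
Efficiency% = 0.720379 * 100 = 72.0379% ≈ 72.0%

72.0%


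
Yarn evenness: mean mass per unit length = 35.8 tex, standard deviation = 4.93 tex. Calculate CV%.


Formula: CV% = (standard deviation / mean) * 100
Step 1: Ratio = 4.93 / 35.8 = 0.137709
Step 2: CV% = 0.137709 * 100 = 13.7709% ≈ 13.8%

13.8%


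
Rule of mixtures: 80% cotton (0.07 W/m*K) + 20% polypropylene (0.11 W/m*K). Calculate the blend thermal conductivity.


Formula: Blend property = (fraction_A * property_A) + (fraction_B * property_B)
Step 1: Contribution A = 80/100 * 0.07 W/m*K = 0.056 W/m*K
Step 2: Contribution B = 20/100 * 0.11 W/m*K = 0.022 W/m*K
Step 3: Blend thermal conductivity = 0.056 + 0.022 = 0.078 W/m*K

0.078 W/m*K


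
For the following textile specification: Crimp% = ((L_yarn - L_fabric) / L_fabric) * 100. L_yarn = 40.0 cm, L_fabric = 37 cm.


Formula: Crimp% = ((L_yarn - L_fabric) / L_fabric) * 100
Step 1: Extension = 40.0 - 37 = 3.0 cm
Step 2: Crimp% = (3.0 / 37) * 100
Step 3: Crimp% = 0.081081 * 100 = 8.1081% ≈ 8.1%

8.1%


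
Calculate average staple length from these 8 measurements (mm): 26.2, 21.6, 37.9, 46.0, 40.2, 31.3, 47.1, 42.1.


Formula: Mean = sum of lengths / count
Sum = 26.2 + 21.6 + 37.9 + 46.0 + 40.2 + 31.3 + 47.1 + 42.1
Sum = 292.4 mm
Mean = 292.4 / 8 = 36.55 mm

36.55 mm


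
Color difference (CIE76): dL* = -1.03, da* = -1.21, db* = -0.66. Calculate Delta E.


Formula: Delta E = sqrt(dL*^2 + da*^2 + db*^2)
Step 1: dL*^2 = (-1.03)^2 = 1.0609
Step 2: da*^2 = (-1.21)^2 = 1.4641
Step 3: db*^2 = (-0.66)^2 = 0.4356
Step 4: Sum = 1.0609 + 1.4641 + 0.4356 = 2.9606
Step 5: Delta E = sqrt(2.9606) = 1.72

1.72 Delta E


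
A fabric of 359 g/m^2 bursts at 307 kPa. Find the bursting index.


Formula: Bursting Index = Bursting Strength / Fabric GSM
BI = 307 kPa / 359 g/m^2
BI = 0.855 kPa/(g/m^2)

0.855 kPa/(g/m^2)


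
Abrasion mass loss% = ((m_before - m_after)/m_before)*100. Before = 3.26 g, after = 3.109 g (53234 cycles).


Formula: Mass loss% = ((m_before - m_after) / m_before) * 100
Step 1: Mass loss = 3.26 - 3.109 = 0.151 g
Step 2: Ratio = 0.151 / 3.26 = 0.046319
Step 3: Mass loss% = 0.046319 * 100 = 4.6319% ≈ 4.63%

4.63%


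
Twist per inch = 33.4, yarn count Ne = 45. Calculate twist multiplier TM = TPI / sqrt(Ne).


Formula: TM = TPI / sqrt(Ne)
Step 1: sqrt(Ne) = sqrt(45) = 6.7082
Step 2: TM = 33.4 / 6.7082 = 4.98

4.98 TM


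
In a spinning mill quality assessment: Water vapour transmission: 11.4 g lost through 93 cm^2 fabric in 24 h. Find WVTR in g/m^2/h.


Formula: WVTR = mass_loss / (area * time)
Step 1: Convert area: 93 cm^2 = 0.0093 m^2
Step 2: WVTR = 11.4 g / (0.0093 m^2 * 24 h)
Step 3: WVTR = 11.4 / 0.2232 = 51.1 g/m^2/h

51.1 g/m^2/h


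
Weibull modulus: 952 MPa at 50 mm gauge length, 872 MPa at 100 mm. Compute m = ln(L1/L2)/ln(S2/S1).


Formula: m = ln(L1/L2) / ln(S2/S1)
Step 1: ln(L1/L2) = ln(50/100) = -0.69315
Step 2: S2/S1 = 872/952 = 0.91597
Step 3: ln(S2/S1) = ln(0.91597) = -0.08777
Step 4: m = -0.69315 / -0.08777 = 7.90

7.90 (Weibull m)


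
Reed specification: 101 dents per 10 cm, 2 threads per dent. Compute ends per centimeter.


Formula: EPC = (dents per 10 cm * ends per dent) / 10
Step 1: Total ends per 10 cm = 101 * 2 = 202
Step 2: EPC = 202 / 10 = 20.2 ends/cm

20.2 ends/cm


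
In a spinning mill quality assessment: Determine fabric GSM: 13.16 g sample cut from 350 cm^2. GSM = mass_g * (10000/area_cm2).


Formula: GSM = mass_g / area_m2
Step 1: Convert area: 350 cm^2 = 350 / 10000 = 0.035 m^2
Step 2: GSM = 13.16 g / 0.035 m^2 = 376.0 g/m^2

376.0 g/m^2


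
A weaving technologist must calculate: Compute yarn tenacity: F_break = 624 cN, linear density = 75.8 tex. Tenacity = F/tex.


Formula: Tenacity = Breaking force / Linear density
Tenacity = 624 cN / 75.8 tex
Tenacity = 8.23 cN/tex

8.23 cN/tex


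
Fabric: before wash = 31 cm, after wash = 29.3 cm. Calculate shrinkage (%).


Formula: Shrinkage% = ((L_before - L_after) / L_before) * 100
Step 1: Shrinkage = 31 - 29.3 = 1.7 cm
Step 2: Shrinkage% = (1.7 / 31) * 100
Step 3: Shrinkage% = 0.054839 * 100 = 5.4839% ≈ 5.5%

5.5%


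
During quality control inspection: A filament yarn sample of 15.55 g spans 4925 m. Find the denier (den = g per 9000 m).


Formula: den = (mass_g / length_m) * 9000
Substituting: den = (15.55 / 4925) * 9000
Intermediate: 15.55 / 4925 = 0.00315736 g/m
den = 0.00315736 * 9000 = 28.4 denier

28.4 denier


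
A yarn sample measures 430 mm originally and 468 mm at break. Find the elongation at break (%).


Formula: Elongation (%) = ((L_break - L0) / L0) * 100
Step 1: Extension = 468 - 430 = 38 mm
Step 2: Elongation = (38 / 430) * 100
Step 3: Elongation = 0.088372 * 100 = 8.8372% ≈ 8.8%

8.8%


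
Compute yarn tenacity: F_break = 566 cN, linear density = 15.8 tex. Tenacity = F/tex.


Formula: Tenacity = Breaking force / Linear density
Tenacity = 566 cN / 15.8 tex
Tenacity = 35.82 cN/tex

35.82 cN/tex


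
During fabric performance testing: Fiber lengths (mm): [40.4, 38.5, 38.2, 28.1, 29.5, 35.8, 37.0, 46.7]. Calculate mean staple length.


Formula: Mean = sum of lengths / count
Sum = 40.4 + 38.5 + 38.2 + 28.1 + 29.5 + 35.8 + 37.0 + 46.7
Sum = 294.2 mm
Mean = 294.2 / 8 = 36.78 mm

36.78 mm


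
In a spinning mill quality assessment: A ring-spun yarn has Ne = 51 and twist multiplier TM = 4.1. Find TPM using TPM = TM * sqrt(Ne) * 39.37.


Formula: TPM = TM * sqrt(Ne) * 39.37
Step 1: sqrt(Ne) = sqrt(51) = 7.1414
Step 2: TM * sqrt(Ne) = 4.1 * 7.1414 = 29.2797
Step 3: TPM = 29.2797 * 39.37 = 1153 twists/m

1153 twists/m


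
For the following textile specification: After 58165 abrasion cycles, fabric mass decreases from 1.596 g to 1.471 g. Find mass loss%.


Formula: Mass loss% = ((m_before - m_after) / m_before) * 100
Step 1: Mass loss = 1.596 - 1.471 = 0.125 g
Step 2: Ratio = 0.125 / 1.596 = 0.0783208
Step 3: Mass loss% = 0.0783208 * 100 = 7.83208% ≈ 7.83%

7.83%


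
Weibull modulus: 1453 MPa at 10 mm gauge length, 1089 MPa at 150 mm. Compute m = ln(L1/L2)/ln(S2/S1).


Formula: m = ln(L1/L2) / ln(S2/S1)
Step 1: ln(L1/L2) = ln(10/150) = -2.70805
Step 2: S2/S1 = 1089/1453 = 0.74948
Step 3: ln(S2/S1) = ln(0.74948) = -0.28838
Step 4: m = -2.70805 / -0.28838 = 9.39

9.39 (Weibull m)


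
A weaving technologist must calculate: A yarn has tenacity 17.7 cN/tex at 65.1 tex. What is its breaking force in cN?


Formula: Breaking force = Tenacity * Linear density
F = 17.7 cN/tex * 65.1 tex
F = 1152.27 cN

1152.27 cN


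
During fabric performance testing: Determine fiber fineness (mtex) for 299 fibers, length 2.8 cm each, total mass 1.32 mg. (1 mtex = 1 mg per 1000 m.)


Formula: fineness (mtex) = mass (mg) / total length (km) = (mass_mg / total_length_m) * 1000
Step 1: Convert fiber length: 2.8 cm = 0.028 m
Step 2: Total fiber length = 299 * 0.028 = 8.372 m
Step 3: Linear density = 1.32 mg / 8.372 m = 0.1577 mg/m
Step 4: fineness = 0.1577 * 1000 = 157.7 mtex

157.7 mtex


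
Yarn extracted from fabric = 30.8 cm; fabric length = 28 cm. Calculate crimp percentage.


Formula: Crimp% = ((L_yarn - L_fabric) / L_fabric) * 100
Step 1: Extension = 30.8 - 28 = 2.8 cm
Step 2: Crimp% = (2.8 / 28) * 100
Step 3: Crimp% = 0.1 * 100 = 10.0%

10.0%


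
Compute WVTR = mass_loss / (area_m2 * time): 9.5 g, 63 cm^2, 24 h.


Formula: WVTR = mass_loss / (area * time)
Step 1: Convert area: 63 cm^2 = 0.0063 m^2
Step 2: WVTR = 9.5 g / (0.0063 m^2 * 24 h)
Step 3: WVTR = 9.5 / 0.1512 = 62.8 g/m^2/h

62.8 g/m^2/h


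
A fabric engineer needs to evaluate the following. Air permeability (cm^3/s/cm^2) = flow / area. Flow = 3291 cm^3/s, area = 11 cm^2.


Formula: Air Permeability = Airflow / Test Area
AP = 3291 cm^3/s / 11 cm^2
AP = 299.2 cm^3/s/cm^2

299.2 cm^3/s/cm^2


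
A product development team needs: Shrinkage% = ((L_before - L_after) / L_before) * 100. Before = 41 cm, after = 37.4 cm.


Formula: Shrinkage% = ((L_before - L_after) / L_before) * 100
Step 1: Shrinkage = 41 - 37.4 = 3.6 cm
Step 2: Shrinkage% = (3.6 / 41) * 100
Step 3: Shrinkage% = 0.087805 * 100 = 8.7805% ≈ 8.8%

8.8%


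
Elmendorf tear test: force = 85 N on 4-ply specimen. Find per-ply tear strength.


Formula: Per-ply strength = Total force / Number of plies
Per-ply = 85 N / 4
Per-ply = 21.25 N

21.25 N


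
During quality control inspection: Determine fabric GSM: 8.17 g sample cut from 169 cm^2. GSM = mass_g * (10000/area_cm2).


Formula: GSM = mass_g / area_m2
Step 1: Convert area: 169 cm^2 = 169 / 10000 = 0.0169 m^2
Step 2: GSM = 8.17 g / 0.0169 m^2 = 483.4 g/m^2

483.4 g/m^2


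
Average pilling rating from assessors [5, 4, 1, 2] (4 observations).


Formula: Mean = sum / count
Sum = 5 + 4 + 1 + 2 = 12
Mean = 12 / 4 = 3.0

3.0


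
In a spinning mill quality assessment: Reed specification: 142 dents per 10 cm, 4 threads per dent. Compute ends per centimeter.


Formula: EPC = (dents per 10 cm * ends per dent) / 10
Step 1: Total ends per 10 cm = 142 * 4 = 568
Step 2: EPC = 568 / 10 = 56.8 ends/cm

56.8 ends/cm


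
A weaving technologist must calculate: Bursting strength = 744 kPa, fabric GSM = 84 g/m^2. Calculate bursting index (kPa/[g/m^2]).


Formula: Bursting Index = Bursting Strength / Fabric GSM
BI = 744 kPa / 84 g/m^2
BI = 8.857 kPa/(g/m^2)

8.857 kPa/(g/m^2)


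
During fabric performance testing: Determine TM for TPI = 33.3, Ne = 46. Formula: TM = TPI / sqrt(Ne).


Formula: TM = TPI / sqrt(Ne)
Step 1: sqrt(Ne) = sqrt(46) = 6.7823
Step 2: TM = 33.3 / 6.7823 = 4.91

4.91 TM


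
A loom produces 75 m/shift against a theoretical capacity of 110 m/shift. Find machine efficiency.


Formula: Efficiency% = (Actual output / Theoretical output) * 100
Efficiency% = (75 / 110) * 100
Efficiency% = 0.681818 * 100 = 68.1818% ≈ 68.2%

68.2%


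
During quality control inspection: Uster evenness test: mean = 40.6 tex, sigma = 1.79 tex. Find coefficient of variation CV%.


Formula: CV% = (standard deviation / mean) * 100
Step 1: Ratio = 1.79 / 40.6 = 0.044089
Step 2: CV% = 0.044089 * 100 = 4.4089% ≈ 4.4%

4.4%


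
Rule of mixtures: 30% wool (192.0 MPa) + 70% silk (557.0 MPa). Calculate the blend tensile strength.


Formula: Blend property = (fraction_A * property_A) + (fraction_B * property_B)
Step 1: Contribution A = 30/100 * 192.0 MPa = 57.6 MPa
Step 2: Contribution B = 70/100 * 557.0 MPa = 389.9 MPa
Step 3: Blend tensile strength = 57.6 + 389.9 = 447.5 MPa

447.5 MPa


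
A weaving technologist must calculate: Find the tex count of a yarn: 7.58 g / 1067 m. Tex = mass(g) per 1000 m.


Formula: Tex = (mass_g / length_m) * 1000
Substituting: Tex = (7.58 / 1067) * 1000
Intermediate: 7.58 / 1067 = 0.00710403 g/m
Tex = 0.00710403 * 1000 = 7.10 tex

7.10 tex


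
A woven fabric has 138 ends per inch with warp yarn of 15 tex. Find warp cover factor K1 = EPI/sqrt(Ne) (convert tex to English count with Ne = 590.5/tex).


Formula: K1 = EPI / sqrt(Ne), with Ne = 590.5 / tex_warp
Step 1: Ne = 590.5 / 15 = 39.367
Step 2: sqrt(Ne) = sqrt(39.367) = 6.2743
Step 3: K1 = 138 / 6.2743 = 22.0

22.0


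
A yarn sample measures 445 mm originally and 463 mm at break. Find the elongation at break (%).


Formula: Elongation (%) = ((L_break - L0) / L0) * 100
Step 1: Extension = 463 - 445 = 18 mm
Step 2: Elongation = (18 / 445) * 100
Step 3: Elongation = 0.040449 * 100 = 4.0449% ≈ 4.0%

4.0%


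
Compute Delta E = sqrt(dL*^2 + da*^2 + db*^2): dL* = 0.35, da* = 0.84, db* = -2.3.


Formula: Delta E = sqrt(dL*^2 + da*^2 + db*^2)
Step 1: dL*^2 = 0.35^2 = 0.1225
Step 2: da*^2 = 0.84^2 = 0.7056
Step 3: db*^2 = (-2.3)^2 = 5.29
Step 4: Sum = 0.1225 + 0.7056 + 5.29 = 6.1181
Step 5: Delta E = sqrt(6.1181) = 2.47

2.47 Delta E


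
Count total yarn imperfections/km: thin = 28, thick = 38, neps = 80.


Formula: Total = thin places + thick places + neps
Total = 28 + 38 + 80
Total = 146 imperfections/km

146 imperfections/km


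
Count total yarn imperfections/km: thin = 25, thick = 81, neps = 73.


Formula: Total = thin places + thick places + neps
Total = 25 + 81 + 73
Total = 179 imperfections/km

179 imperfections/km


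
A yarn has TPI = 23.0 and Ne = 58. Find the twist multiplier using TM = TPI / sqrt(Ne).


Formula: TM = TPI / sqrt(Ne)
Step 1: sqrt(Ne) = sqrt(58) = 7.6158
Step 2: TM = 23.0 / 7.6158 = 3.02

3.02 TM


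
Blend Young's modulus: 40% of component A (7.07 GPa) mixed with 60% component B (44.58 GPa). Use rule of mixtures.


Formula: Blend property = (fraction_A * property_A) + (fraction_B * property_B)
Step 1: Contribution A = 40/100 * 7.07 GPa = 2.828 GPa
Step 2: Contribution B = 60/100 * 44.58 GPa = 26.748 GPa
Step 3: Blend Young's modulus = 2.828 + 26.748 = 29.576 GPa

29.576 GPa


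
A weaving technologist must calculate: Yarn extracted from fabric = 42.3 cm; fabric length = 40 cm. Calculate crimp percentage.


Formula: Crimp% = ((L_yarn - L_fabric) / L_fabric) * 100
Step 1: Extension = 42.3 - 40 = 2.3 cm
Step 2: Crimp% = (2.3 / 40) * 100
Step 3: Crimp% = 0.0575 * 100 = 5.75% ≈ 5.8%

5.8%


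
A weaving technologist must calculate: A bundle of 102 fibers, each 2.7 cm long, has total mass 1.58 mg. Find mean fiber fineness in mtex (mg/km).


Formula: fineness (mtex) = mass (mg) / total length (km) = (mass_mg / total_length_m) * 1000
Step 1: Convert fiber length: 2.7 cm = 0.027 m
Step 2: Total fiber length = 102 * 0.027 = 2.754 m
Step 3: Linear density = 1.58 mg / 2.754 m = 0.5737 mg/m
Step 4: fineness = 0.5737 * 1000 = 573.7 mtex

573.7 mtex


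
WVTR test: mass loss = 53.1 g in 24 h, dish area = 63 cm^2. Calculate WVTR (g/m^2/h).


Formula: WVTR = mass_loss / (area * time)
Step 1: Convert area: 63 cm^2 = 0.0063 m^2
Step 2: WVTR = 53.1 g / (0.0063 m^2 * 24 h)
Step 3: WVTR = 53.1 / 0.1512 = 351.2 g/m^2/h

351.2 g/m^2/h


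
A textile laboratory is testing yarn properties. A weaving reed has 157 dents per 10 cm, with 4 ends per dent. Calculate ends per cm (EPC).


Formula: EPC = (dents per 10 cm * ends per dent) / 10
Step 1: Total ends per 10 cm = 157 * 4 = 628
Step 2: EPC = 628 / 10 = 62.8 ends/cm

62.8 ends/cm


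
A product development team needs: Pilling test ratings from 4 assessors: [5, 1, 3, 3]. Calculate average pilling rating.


Formula: Mean = sum / count
Sum = 5 + 1 + 3 + 3 = 12
Mean = 12 / 4 = 3.0

3.0


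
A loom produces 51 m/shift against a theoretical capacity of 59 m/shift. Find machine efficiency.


Formula: Efficiency% = (Actual output / Theoretical output) * 100
Efficiency% = (51 / 59) * 100
Efficiency% = 0.864407 * 100 = 86.4407% ≈ 86.4%

86.4%


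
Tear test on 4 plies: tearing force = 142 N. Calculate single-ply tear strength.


Formula: Per-ply strength = Total force / Number of plies
Per-ply = 142 N / 4
Per-ply = 35.5 N

35.5 N


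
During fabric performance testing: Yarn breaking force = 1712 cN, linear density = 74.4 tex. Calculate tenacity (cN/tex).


Formula: Tenacity = Breaking force / Linear density
Tenacity = 1712 cN / 74.4 tex
Tenacity = 23.01 cN/tex

23.01 cN/tex


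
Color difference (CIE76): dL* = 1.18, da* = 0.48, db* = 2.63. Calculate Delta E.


Formula: Delta E = sqrt(dL*^2 + da*^2 + db*^2)
Step 1: dL*^2 = 1.18^2 = 1.3924
Step 2: da*^2 = 0.48^2 = 0.2304
Step 3: db*^2 = 2.63^2 = 6.9169
Step 4: Sum = 1.3924 + 0.2304 + 6.9169 = 8.5397
Step 5: Delta E = sqrt(8.5397) = 2.92

2.92 Delta E


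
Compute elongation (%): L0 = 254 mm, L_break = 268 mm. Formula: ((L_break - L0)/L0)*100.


Formula: Elongation (%) = ((L_break - L0) / L0) * 100
Step 1: Extension = 268 - 254 = 14 mm
Step 2: Elongation = (14 / 254) * 100
Step 3: Elongation = 0.055118 * 100 = 5.5118% ≈ 5.5%

5.5%


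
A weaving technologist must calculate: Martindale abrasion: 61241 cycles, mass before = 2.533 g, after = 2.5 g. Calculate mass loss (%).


Formula: Mass loss% = ((m_before - m_after) / m_before) * 100
Step 1: Mass loss = 2.533 - 2.5 = 0.033 g
Step 2: Ratio = 0.033 / 2.533 = 0.013028
Step 3: Mass loss% = 0.013028 * 100 = 1.3028% ≈ 1.30%

1.30%


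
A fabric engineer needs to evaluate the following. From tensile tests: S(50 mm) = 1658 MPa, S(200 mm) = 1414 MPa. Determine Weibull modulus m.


Formula: m = ln(L1/L2) / ln(S2/S1)
Step 1: ln(L1/L2) = ln(50/200) = -1.38629
Step 2: S2/S1 = 1414/1658 = 0.85283
Step 3: ln(S2/S1) = ln(0.85283) = -0.15920
Step 4: m = -1.38629 / -0.15920 = 8.71

8.71 (Weibull m)


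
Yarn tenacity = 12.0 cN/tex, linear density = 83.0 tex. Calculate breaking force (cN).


Formula: Breaking force = Tenacity * Linear density
F = 12.0 cN/tex * 83.0 tex
F = 996.00 cN

996.00 cN


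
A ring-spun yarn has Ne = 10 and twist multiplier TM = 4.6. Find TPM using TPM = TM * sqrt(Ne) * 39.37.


Formula: TPM = TM * sqrt(Ne) * 39.37
Step 1: sqrt(Ne) = sqrt(10) = 3.1623
Step 2: TM * sqrt(Ne) = 4.6 * 3.1623 = 14.5466
Step 3: TPM = 14.5466 * 39.37 = 573 twists/m

573 twists/m


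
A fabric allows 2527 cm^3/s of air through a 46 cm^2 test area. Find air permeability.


Formula: Air Permeability = Airflow / Test Area
AP = 2527 cm^3/s / 46 cm^2
AP = 54.9 cm^3/s/cm^2

54.9 cm^3/s/cm^2


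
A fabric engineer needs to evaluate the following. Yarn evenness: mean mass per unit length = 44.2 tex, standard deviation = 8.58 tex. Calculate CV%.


Formula: CV% = (standard deviation / mean) * 100
Step 1: Ratio = 8.58 / 44.2 = 0.194118
Step 2: CV% = 0.194118 * 100 = 19.4118% ≈ 19.4%

19.4%


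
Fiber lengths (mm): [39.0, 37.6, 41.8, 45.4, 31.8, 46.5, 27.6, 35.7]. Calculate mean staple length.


Formula: Mean = sum of lengths / count
Sum = 39.0 + 37.6 + 41.8 + 45.4 + 31.8 + 46.5 + 27.6 + 35.7
Sum = 305.4 mm
Mean = 305.4 / 8 = 38.18 mm

38.18 mm


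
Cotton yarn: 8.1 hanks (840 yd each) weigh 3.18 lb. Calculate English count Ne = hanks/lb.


Formula: Ne = hanks / mass_lb
Substituting: Ne = 8.1 / 3.18
Ne = 2.5

2.5 Ne


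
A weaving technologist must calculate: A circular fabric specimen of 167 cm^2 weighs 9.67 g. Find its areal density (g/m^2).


Formula: GSM = mass_g / area_m2
Step 1: Convert area: 167 cm^2 = 167 / 10000 = 0.0167 m^2
Step 2: GSM = 9.67 g / 0.0167 m^2 = 579.0 g/m^2

579.0 g/m^2


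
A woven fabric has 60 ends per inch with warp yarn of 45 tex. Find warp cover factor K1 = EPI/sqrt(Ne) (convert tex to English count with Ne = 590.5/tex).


Formula: K1 = EPI / sqrt(Ne), with Ne = 590.5 / tex_warp
Step 1: Ne = 590.5 / 45 = 13.122
Step 2: sqrt(Ne) = sqrt(13.122) = 3.6224
Step 3: K1 = 60 / 3.6224 = 16.6

16.6


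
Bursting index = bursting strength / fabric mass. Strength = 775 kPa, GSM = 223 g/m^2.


Formula: Bursting Index = Bursting Strength / Fabric GSM
BI = 775 kPa / 223 g/m^2
BI = 3.475 kPa/(g/m^2)

3.475 kPa/(g/m^2)


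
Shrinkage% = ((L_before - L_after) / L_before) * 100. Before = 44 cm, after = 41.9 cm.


Formula: Shrinkage% = ((L_before - L_after) / L_before) * 100
Step 1: Shrinkage = 44 - 41.9 = 2.1 cm
Step 2: Shrinkage% = (2.1 / 44) * 100
Step 3: Shrinkage% = 0.047727 * 100 = 4.7727% ≈ 4.8%

4.8%


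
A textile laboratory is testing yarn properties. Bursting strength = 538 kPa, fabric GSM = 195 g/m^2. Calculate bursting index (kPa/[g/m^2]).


Formula: Bursting Index = Bursting Strength / Fabric GSM
BI = 538 kPa / 195 g/m^2
BI = 2.759 kPa/(g/m^2)

2.759 kPa/(g/m^2)


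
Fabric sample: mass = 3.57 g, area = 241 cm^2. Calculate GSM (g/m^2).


Formula: GSM = mass_g / area_m2
Step 1: Convert area: 241 cm^2 = 241 / 10000 = 0.0241 m^2
Step 2: GSM = 3.57 g / 0.0241 m^2 = 148.1 g/m^2

148.1 g/m^2


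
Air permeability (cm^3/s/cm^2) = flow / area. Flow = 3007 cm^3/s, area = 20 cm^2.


Formula: Air Permeability = Airflow / Test Area
AP = 3007 cm^3/s / 20 cm^2
AP = 150.4 cm^3/s/cm^2

150.4 cm^3/s/cm^2


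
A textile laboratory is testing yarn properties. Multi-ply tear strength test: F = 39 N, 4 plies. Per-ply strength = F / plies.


Formula: Per-ply strength = Total force / Number of plies
Per-ply = 39 N / 4
Per-ply = 9.75 N

9.75 N


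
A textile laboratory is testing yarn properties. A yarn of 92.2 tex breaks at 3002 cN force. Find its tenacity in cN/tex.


Formula: Tenacity = Breaking force / Linear density
Tenacity = 3002 cN / 92.2 tex
Tenacity = 32.56 cN/tex

32.56 cN/tex


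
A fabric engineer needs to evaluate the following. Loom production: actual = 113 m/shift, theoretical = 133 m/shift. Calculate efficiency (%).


Formula: Efficiency% = (Actual output / Theoretical output) * 100
Efficiency% = (113 / 133) * 100
Efficiency% = 0.849624 * 100 = 84.9624% ≈ 85.0%

85.0%


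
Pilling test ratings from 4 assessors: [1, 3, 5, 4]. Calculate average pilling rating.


Formula: Mean = sum / count
Sum = 1 + 3 + 5 + 4 = 13
Mean = 13 / 4 = 3.3

3.3


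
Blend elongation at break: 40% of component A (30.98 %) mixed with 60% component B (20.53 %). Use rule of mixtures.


Formula: Blend property = (fraction_A * property_A) + (fraction_B * property_B)
Step 1: Contribution A = 40/100 * 30.98 % = 12.392 %
Step 2: Contribution B = 60/100 * 20.53 % = 12.318 %
Step 3: Blend elongation at break = 12.392 + 12.318 = 24.71 %

24.71 %


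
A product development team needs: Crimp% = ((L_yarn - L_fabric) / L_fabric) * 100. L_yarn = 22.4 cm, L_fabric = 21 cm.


Formula: Crimp% = ((L_yarn - L_fabric) / L_fabric) * 100
Step 1: Extension = 22.4 - 21 = 1.4 cm
Step 2: Crimp% = (1.4 / 21) * 100
Step 3: Crimp% = 0.066667 * 100 = 6.6667% ≈ 6.7%

6.7%


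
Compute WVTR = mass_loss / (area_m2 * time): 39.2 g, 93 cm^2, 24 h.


Formula: WVTR = mass_loss / (area * time)
Step 1: Convert area: 93 cm^2 = 0.0093 m^2
Step 2: WVTR = 39.2 g / (0.0093 m^2 * 24 h)
Step 3: WVTR = 39.2 / 0.2232 = 175.6 g/m^2/h

175.6 g/m^2/h


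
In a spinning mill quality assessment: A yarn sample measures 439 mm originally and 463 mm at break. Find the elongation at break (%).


Formula: Elongation (%) = ((L_break - L0) / L0) * 100
Step 1: Extension = 463 - 439 = 24 mm
Step 2: Elongation = (24 / 439) * 100
Step 3: Elongation = 0.05467 * 100 = 5.467% ≈ 5.5%

5.5%


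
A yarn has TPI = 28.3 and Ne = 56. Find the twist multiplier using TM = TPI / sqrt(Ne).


Formula: TM = TPI / sqrt(Ne)
Step 1: sqrt(Ne) = sqrt(56) = 7.4833
Step 2: TM = 28.3 / 7.4833 = 3.78

3.78 TM


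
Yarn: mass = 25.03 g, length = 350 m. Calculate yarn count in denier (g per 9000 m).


Formula: den = (mass_g / length_m) * 9000
Substituting: den = (25.03 / 350) * 9000
Intermediate: 25.03 / 350 = 0.07151429 g/m
den = 0.07151429 * 9000 = 643.6 denier

643.6 denier


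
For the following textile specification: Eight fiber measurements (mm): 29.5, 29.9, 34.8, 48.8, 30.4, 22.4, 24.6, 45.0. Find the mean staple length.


Formula: Mean = sum of lengths / count
Sum = 29.5 + 29.9 + 34.8 + 48.8 + 30.4 + 22.4 + 24.6 + 45.0
Sum = 265.4 mm
Mean = 265.4 / 8 = 33.18 mm

33.18 mm


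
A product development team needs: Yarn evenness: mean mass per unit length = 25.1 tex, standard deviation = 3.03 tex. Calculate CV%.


Formula: CV% = (standard deviation / mean) * 100
Step 1: Ratio = 3.03 / 25.1 = 0.120717
Step 2: CV% = 0.120717 * 100 = 12.0717% ≈ 12.1%

12.1%


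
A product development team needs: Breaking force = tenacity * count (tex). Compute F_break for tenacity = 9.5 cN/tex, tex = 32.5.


Formula: Breaking force = Tenacity * Linear density
F = 9.5 cN/tex * 32.5 tex
F = 308.75 cN

308.75 cN


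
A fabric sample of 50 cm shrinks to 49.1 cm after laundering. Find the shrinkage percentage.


Formula: Shrinkage% = ((L_before - L_after) / L_before) * 100
Step 1: Shrinkage = 50 - 49.1 = 0.9 cm
Step 2: Shrinkage% = (0.9 / 50) * 100
Step 3: Shrinkage% = 0.018 * 100 = 1.8%

1.8%


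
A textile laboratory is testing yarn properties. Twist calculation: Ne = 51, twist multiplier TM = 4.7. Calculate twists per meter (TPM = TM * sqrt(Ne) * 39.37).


Formula: TPM = TM * sqrt(Ne) * 39.37
Step 1: sqrt(Ne) = sqrt(51) = 7.1414
Step 2: TM * sqrt(Ne) = 4.7 * 7.1414 = 33.5646
Step 3: TPM = 33.5646 * 39.37 = 1321 twists/m

1321 twists/m


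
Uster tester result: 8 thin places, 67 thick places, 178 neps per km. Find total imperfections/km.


Formula: Total = thin places + thick places + neps
Total = 8 + 67 + 178
Total = 253 imperfections/km

253 imperfections/km


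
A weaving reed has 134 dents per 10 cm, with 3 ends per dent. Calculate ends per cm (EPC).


Formula: EPC = (dents per 10 cm * ends per dent) / 10
Step 1: Total ends per 10 cm = 134 * 3 = 402
Step 2: EPC = 402 / 10 = 40.2 ends/cm

40.2 ends/cm


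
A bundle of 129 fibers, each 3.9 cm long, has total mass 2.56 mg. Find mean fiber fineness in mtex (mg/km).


Formula: fineness (mtex) = mass (mg) / total length (km) = (mass_mg / total_length_m) * 1000
Step 1: Convert fiber length: 3.9 cm = 0.039 m
Step 2: Total fiber length = 129 * 0.039 = 5.031 m
Step 3: Linear density = 2.56 mg / 5.031 m = 0.5088 mg/m
Step 4: fineness = 0.5088 * 1000 = 508.8 mtex

508.8 mtex


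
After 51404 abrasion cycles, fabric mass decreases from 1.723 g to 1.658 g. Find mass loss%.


Formula: Mass loss% = ((m_before - m_after) / m_before) * 100
Step 1: Mass loss = 1.723 - 1.658 = 0.065 g
Step 2: Ratio = 0.065 / 1.723 = 0.0377249
Step 3: Mass loss% = 0.0377249 * 100 = 3.77249% ≈ 3.77%

3.77%


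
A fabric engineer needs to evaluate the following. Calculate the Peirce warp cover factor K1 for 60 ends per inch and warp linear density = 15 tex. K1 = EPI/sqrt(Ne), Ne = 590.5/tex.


Formula: K1 = EPI / sqrt(Ne), with Ne = 590.5 / tex_warp
Step 1: Ne = 590.5 / 15 = 39.367
Step 2: sqrt(Ne) = sqrt(39.367) = 6.2743
Step 3: K1 = 60 / 6.2743 = 9.6

9.6


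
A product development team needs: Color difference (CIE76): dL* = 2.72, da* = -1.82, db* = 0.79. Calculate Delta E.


Formula: Delta E = sqrt(dL*^2 + da*^2 + db*^2)
Step 1: dL*^2 = 2.72^2 = 7.3984
Step 2: da*^2 = (-1.82)^2 = 3.3124
Step 3: db*^2 = 0.79^2 = 0.6241
Step 4: Sum = 7.3984 + 3.3124 + 0.6241 = 11.3349
Step 5: Delta E = sqrt(11.3349) = 3.37

3.37 Delta E


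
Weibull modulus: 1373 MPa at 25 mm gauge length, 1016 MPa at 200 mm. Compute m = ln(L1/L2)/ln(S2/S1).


Formula: m = ln(L1/L2) / ln(S2/S1)
Step 1: ln(L1/L2) = ln(25/200) = -2.07944
Step 2: S2/S1 = 1016/1373 = 0.73999
Step 3: ln(S2/S1) = ln(0.73999) = -0.30112
Step 4: m = -2.07944 / -0.30112 = 6.91

6.91 (Weibull m)


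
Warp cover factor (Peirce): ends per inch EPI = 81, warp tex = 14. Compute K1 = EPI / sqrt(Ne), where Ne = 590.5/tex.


Formula: K1 = EPI / sqrt(Ne), with Ne = 590.5 / tex_warp
Step 1: Ne = 590.5 / 14 = 42.179
Step 2: sqrt(Ne) = sqrt(42.179) = 6.4945
Step 3: K1 = 81 / 6.4945 = 12.5

12.5


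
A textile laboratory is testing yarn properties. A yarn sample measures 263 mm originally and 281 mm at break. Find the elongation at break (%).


Formula: Elongation (%) = ((L_break - L0) / L0) * 100
Step 1: Extension = 281 - 263 = 18 mm
Step 2: Elongation = (18 / 263) * 100
Step 3: Elongation = 0.068441 * 100 = 6.8441% ≈ 6.8%

6.8%


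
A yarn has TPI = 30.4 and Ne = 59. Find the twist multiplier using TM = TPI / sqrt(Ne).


Formula: TM = TPI / sqrt(Ne)
Step 1: sqrt(Ne) = sqrt(59) = 7.6811
Step 2: TM = 30.4 / 7.6811 = 3.96

3.96 TM


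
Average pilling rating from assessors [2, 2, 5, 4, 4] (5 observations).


Formula: Mean = sum / count
Sum = 2 + 2 + 5 + 4 + 4 = 17
Mean = 17 / 5 = 3.4

3.4


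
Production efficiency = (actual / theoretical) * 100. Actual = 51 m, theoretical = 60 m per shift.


Formula: Efficiency% = (Actual output / Theoretical output) * 100
Efficiency% = (51 / 60) * 100
Efficiency% = 0.85 * 100 = 85.0%

85.0%


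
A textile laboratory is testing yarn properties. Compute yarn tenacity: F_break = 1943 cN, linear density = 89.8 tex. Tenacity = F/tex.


Formula: Tenacity = Breaking force / Linear density
Tenacity = 1943 cN / 89.8 tex
Tenacity = 21.64 cN/tex

21.64 cN/tex


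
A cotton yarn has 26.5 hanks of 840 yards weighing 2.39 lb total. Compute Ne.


Formula: Ne = hanks / mass_lb
Substituting: Ne = 26.5 / 2.39
Ne = 11.1

11.1 Ne


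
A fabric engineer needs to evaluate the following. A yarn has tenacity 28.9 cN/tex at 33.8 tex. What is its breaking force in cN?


Formula: Breaking force = Tenacity * Linear density
F = 28.9 cN/tex * 33.8 tex
F = 976.82 cN

976.82 cN


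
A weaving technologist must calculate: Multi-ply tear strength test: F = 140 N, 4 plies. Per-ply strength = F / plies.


Formula: Per-ply strength = Total force / Number of plies
Per-ply = 140 N / 4
Per-ply = 35 N

35 N


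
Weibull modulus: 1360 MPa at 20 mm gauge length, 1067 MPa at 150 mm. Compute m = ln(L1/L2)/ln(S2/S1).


Formula: m = ln(L1/L2) / ln(S2/S1)
Step 1: ln(L1/L2) = ln(20/150) = -2.01490
Step 2: S2/S1 = 1067/1360 = 0.78456
Step 3: ln(S2/S1) = ln(0.78456) = -0.24263
Step 4: m = -2.01490 / -0.24263 = 8.30

8.30 (Weibull m)


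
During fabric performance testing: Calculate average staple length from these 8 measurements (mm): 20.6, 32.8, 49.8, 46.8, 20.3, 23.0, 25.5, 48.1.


Formula: Mean = sum of lengths / count
Sum = 20.6 + 32.8 + 49.8 + 46.8 + 20.3 + 23.0 + 25.5 + 48.1
Sum = 266.9 mm
Mean = 266.9 / 8 = 33.36 mm

33.36 mm


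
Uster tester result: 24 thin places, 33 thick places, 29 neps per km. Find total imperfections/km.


Formula: Total = thin places + thick places + neps
Total = 24 + 33 + 29
Total = 86 imperfections/km

86 imperfections/km


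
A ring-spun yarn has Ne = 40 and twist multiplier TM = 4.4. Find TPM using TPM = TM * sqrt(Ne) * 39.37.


Formula: TPM = TM * sqrt(Ne) * 39.37
Step 1: sqrt(Ne) = sqrt(40) = 6.3246
Step 2: TM * sqrt(Ne) = 4.4 * 6.3246 = 27.8282
Step 3: TPM = 27.8282 * 39.37 = 1096 twists/m

1096 twists/m


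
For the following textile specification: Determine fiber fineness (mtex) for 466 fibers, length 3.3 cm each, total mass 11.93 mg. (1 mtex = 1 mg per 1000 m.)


Formula: fineness (mtex) = mass (mg) / total length (km) = (mass_mg / total_length_m) * 1000
Step 1: Convert fiber length: 3.3 cm = 0.033 m
Step 2: Total fiber length = 466 * 0.033 = 15.378 m
Step 3: Linear density = 11.93 mg / 15.378 m = 0.7758 mg/m
Step 4: fineness = 0.7758 * 1000 = 775.8 mtex

775.8 mtex
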